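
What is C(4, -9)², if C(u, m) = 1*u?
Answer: 16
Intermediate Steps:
C(u, m) = u
C(4, -9)² = 4² = 16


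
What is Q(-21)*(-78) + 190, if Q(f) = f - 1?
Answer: 1906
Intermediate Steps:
Q(f) = -1 + f
Q(-21)*(-78) + 190 = (-1 - 21)*(-78) + 190 = -22*(-78) + 190 = 1716 + 190 = 1906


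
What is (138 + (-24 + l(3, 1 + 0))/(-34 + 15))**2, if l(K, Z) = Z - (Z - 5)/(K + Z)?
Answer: 6990736/361 ≈ 19365.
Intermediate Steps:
l(K, Z) = Z - (-5 + Z)/(K + Z)
(138 + (-24 + l(3, 1 + 0))/(-34 + 15))**2 = (138 + (-24 + (5 + (1 + 0)**2 - (1 + 0) + 3*(1 + 0))/(3 + (1 + 0)))/(-34 + 15))**2 = (138 + (-24 + (5 + 1**2 - 1*1 + 3*1)/(3 + 1))/(-19))**2 = (138 + (-24 + (5 + 1 - 1 + 3)/4)*(-1/19))**2 = (138 + (-24 + (1/4)*8)*(-1/19))**2 = (138 + (-24 + 2)*(-1/19))**2 = (138 - 22*(-1/19))**2 = (138 + 22/19)**2 = (2644/19)**2 = 6990736/361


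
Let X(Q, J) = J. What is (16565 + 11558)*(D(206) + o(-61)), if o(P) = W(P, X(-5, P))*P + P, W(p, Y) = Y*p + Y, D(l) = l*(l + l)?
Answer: -3893601227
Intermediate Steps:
D(l) = 2*l**2 (D(l) = l*(2*l) = 2*l**2)
W(p, Y) = Y + Y*p
o(P) = P + P**2*(1 + P) (o(P) = (P*(1 + P))*P + P = P**2*(1 + P) + P = P + P**2*(1 + P))
(16565 + 11558)*(D(206) + o(-61)) = (16565 + 11558)*(2*206**2 - 61*(1 - 61*(1 - 61))) = 28123*(2*42436 - 61*(1 - 61*(-60))) = 28123*(84872 - 61*(1 + 3660)) = 28123*(84872 - 61*3661) = 28123*(84872 - 223321) = 28123*(-138449) = -3893601227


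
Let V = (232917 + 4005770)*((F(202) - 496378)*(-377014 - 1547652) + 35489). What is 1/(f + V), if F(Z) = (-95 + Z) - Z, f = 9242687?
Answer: 1/4050255061037262996 ≈ 2.4690e-19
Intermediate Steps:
F(Z) = -95
V = 4050255061028020309 (V = (232917 + 4005770)*((-95 - 496378)*(-377014 - 1547652) + 35489) = 4238687*(-496473*(-1924666) + 35489) = 4238687*(955544703018 + 35489) = 4238687*955544738507 = 4050255061028020309)
1/(f + V) = 1/(9242687 + 4050255061028020309) = 1/4050255061037262996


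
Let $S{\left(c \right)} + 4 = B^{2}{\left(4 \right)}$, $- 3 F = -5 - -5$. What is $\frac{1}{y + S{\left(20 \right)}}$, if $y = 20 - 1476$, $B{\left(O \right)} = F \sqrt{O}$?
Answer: $- \frac{1}{1460} \approx -0.00068493$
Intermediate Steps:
$F = 0$ ($F = - \frac{-5 - -5}{3} = - \frac{-5 + 5}{3} = \left(- \frac{1}{3}\right) 0 = 0$)
$B{\left(O \right)} = 0$ ($B{\left(O \right)} = 0 \sqrt{O} = 0$)
$S{\left(c \right)} = -4$ ($S{\left(c \right)} = -4 + 0^{2} = -4 + 0 = -4$)
$y = -1456$ ($y = 20 - 1476 = -1456$)
$\frac{1}{y + S{\left(20 \right)}} = \frac{1}{-1456 - 4} = \frac{1}{-1460} = - \frac{1}{1460}$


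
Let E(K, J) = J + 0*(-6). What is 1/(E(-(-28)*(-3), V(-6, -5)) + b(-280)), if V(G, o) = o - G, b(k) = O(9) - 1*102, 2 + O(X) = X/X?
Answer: -1/102 ≈ -0.0098039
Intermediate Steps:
O(X) = -1 (O(X) = -2 + X/X = -2 + 1 = -1)
b(k) = -103 (b(k) = -1 - 1*102 = -1 - 102 = -103)
E(K, J) = J (E(K, J) = J + 0 = J)
1/(E(-(-28)*(-3), V(-6, -5)) + b(-280)) = 1/((-5 - 1*(-6)) - 103) = 1/((-5 + 6) - 103) = 1/(1 - 103) = 1/(-102) = -1/102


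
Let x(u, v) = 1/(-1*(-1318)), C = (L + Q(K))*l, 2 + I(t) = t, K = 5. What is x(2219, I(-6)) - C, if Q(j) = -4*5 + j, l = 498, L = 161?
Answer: -95829143/1318 ≈ -72708.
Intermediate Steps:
I(t) = -2 + t
Q(j) = -20 + j
C = 72708 (C = (161 + (-20 + 5))*498 = (161 - 15)*498 = 146*498 = 72708)
x(u, v) = 1/1318
x(2219, I(-6)) - C = 1/1318 - 1*72708 = 1/1318 - 72708 = -95829143/1318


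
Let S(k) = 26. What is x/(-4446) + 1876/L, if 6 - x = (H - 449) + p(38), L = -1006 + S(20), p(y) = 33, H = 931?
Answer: -280067/155610 ≈ -1.7998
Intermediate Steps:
L = -980 (L = -1006 + 26 = -980)
x = -509 (x = 6 - ((931 - 449) + 33) = 6 - (482 + 33) = 6 - 1*515 = 6 - 515 = -509)
x/(-4446) + 1876/L = -509/(-4446) + 1876/(-980) = -509*(-1/4446) + 1876*(-1/980) = 509/4446 - 67/35 = -280067/155610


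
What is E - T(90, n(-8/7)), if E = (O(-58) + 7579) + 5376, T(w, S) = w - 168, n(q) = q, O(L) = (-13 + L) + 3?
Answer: 12965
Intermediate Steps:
O(L) = -10 + L
T(w, S) = -168 + w
E = 12887 (E = ((-10 - 58) + 7579) + 5376 = (-68 + 7579) + 5376 = 7511 + 5376 = 12887)
E - T(90, n(-8/7)) = 12887 - (-168 + 90) = 12887 - 1*(-78) = 12887 + 78 = 12965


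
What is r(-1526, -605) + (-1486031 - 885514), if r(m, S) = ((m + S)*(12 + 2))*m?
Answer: 43155139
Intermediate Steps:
r(m, S) = m*(14*S + 14*m) (r(m, S) = ((S + m)*14)*m = (14*S + 14*m)*m = m*(14*S + 14*m))
r(-1526, -605) + (-1486031 - 885514) = 14*(-1526)*(-605 - 1526) + (-1486031 - 885514) = 14*(-1526)*(-2131) - 2371545 = 45526684 - 2371545 = 43155139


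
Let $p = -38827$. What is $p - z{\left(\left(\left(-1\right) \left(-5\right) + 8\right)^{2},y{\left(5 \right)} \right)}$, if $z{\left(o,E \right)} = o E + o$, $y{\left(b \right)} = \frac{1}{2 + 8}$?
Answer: $- \frac{390129}{10} \approx -39013.0$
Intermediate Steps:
$y{\left(b \right)} = \frac{1}{10}$
$z{\left(o,E \right)} = o + E o$ ($z{\left(o,E \right)} = E o + o = o + E o$)
$p - z{\left(\left(\left(-1\right) \left(-5\right) + 8\right)^{2},y{\left(5 \right)} \right)} = -38827 - \left(\left(-1\right) \left(-5\right) + 8\right)^{2} \left(1 + \frac{1}{10}\right) = -38827 - \left(5 + 8\right)^{2} \cdot \frac{11}{10} = -38827 - 13^{2} \cdot \frac{11}{10} = -38827 - 169 \cdot \frac{11}{10} = -38827 - \frac{1859}{10} = - \frac{390129}{10}$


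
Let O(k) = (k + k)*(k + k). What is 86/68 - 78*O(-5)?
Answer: -265157/34 ≈ -7798.7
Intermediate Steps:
O(k) = 4*k**2 (O(k) = (2*k)*(2*k) = 4*k**2)
86/68 - 78*O(-5) = 86/68 - 312*(-5)**2 = 86*(1/68) - 312*25 = 43/34 - 78*100 = 43/34 - 7800 = -265157/34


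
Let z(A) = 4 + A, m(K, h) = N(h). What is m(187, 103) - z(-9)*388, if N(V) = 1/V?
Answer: 199821/103 ≈ 1940.0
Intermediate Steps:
m(K, h) = 1/h
m(187, 103) - z(-9)*388 = 1/103 - (4 - 9)*388 = 1/103 - (-5)*388 = 1/103 - 1*(-1940) = 1/103 + 1940 = 199821/103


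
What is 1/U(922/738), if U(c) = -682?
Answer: -1/682 ≈ -0.0014663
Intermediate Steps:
1/U(922/738) = 1/(-682) = -1/682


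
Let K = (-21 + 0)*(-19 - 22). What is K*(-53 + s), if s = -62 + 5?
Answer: -94710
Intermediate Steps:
s = -57
K = 861 (K = -21*(-41) = 861)
K*(-53 + s) = 861*(-53 - 57) = 861*(-110) = -94710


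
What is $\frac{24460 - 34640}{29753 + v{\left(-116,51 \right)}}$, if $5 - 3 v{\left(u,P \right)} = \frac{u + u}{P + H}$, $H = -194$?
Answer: $- \frac{72787}{212742} \approx -0.34214$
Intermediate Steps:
$v{\left(u,P \right)} = \frac{5}{3} - \frac{2 u}{3 \left(-194 + P\right)}$ ($v{\left(u,P \right)} = \frac{5}{3} - \frac{\left(u + u\right) \frac{1}{P - 194}}{3} = \frac{5}{3} - \frac{2 u \frac{1}{-194 + P}}{3} = \frac{5}{3} - \frac{2 u}{3 \left(-194 + P\right)}$)
$\frac{24460 - 34640}{29753 + v{\left(-116,51 \right)}} = \frac{24460 - 34640}{29753 + \frac{-970 - -232 + 5 \cdot 51}{3 \left(-194 + 51\right)}} = - \frac{10180}{29753 + \frac{-970 + 232 + 255}{3 \left(-143\right)}} = - \frac{10180}{29753 + \frac{1}{3} \left(- \frac{1}{143}\right) \left(-483\right)} = - \frac{10180}{29753 + \frac{161}{143}} = - \frac{10180}{\frac{4254840}{143}} = \left(-10180\right) \frac{143}{4254840} = - \frac{72787}{212742}$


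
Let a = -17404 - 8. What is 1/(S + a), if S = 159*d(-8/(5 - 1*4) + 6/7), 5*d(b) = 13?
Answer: -5/84993 ≈ -5.8828e-5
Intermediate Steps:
d(b) = 13/5 (d(b) = (1/5)*13 = 13/5)
S = 2067/5 (S = 159*(13/5) = 2067/5 ≈ 413.40)
a = -17412
1/(S + a) = 1/(2067/5 - 17412) = 1/(-84993/5) = -5/84993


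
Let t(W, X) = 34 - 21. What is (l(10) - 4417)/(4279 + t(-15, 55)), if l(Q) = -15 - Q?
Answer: -2221/2146 ≈ -1.0349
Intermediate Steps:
t(W, X) = 13
(l(10) - 4417)/(4279 + t(-15, 55)) = ((-15 - 1*10) - 4417)/(4279 + 13) = ((-15 - 10) - 4417)/4292 = (-25 - 4417)*(1/4292) = -4442*1/4292 = -2221/2146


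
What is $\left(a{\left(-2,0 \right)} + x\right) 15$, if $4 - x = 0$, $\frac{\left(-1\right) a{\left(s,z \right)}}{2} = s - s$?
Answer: $60$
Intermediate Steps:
$a{\left(s,z \right)} = 0$ ($a{\left(s,z \right)} = - 2 \left(s - s\right) = \left(-2\right) 0 = 0$)
$x = 4$ ($x = 4 - 0 = 4 + 0 = 4$)
$\left(a{\left(-2,0 \right)} + x\right) 15 = \left(0 + 4\right) 15 = 4 \cdot 15 = 60$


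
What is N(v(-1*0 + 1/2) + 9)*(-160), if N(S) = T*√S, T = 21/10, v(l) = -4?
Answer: -336*√5 ≈ -751.32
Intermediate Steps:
T = 21/10 (T = 21*(⅒) = 21/10 ≈ 2.1000)
N(S) = 21*√S/10
N(v(-1*0 + 1/2) + 9)*(-160) = (21*√(-4 + 9)/10)*(-160) = (21*√5/10)*(-160) = -336*√5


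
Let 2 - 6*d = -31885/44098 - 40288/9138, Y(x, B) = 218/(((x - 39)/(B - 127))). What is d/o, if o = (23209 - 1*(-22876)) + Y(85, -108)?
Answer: 33050084623/1250416286322480 ≈ 2.6431e-5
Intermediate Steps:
Y(x, B) = 218*(-127 + B)/(-39 + x) (Y(x, B) = 218/(((-39 + x)/(-127 + B))) = 218*((-127 + B)/(-39 + x)) = 218*(-127 + B)/(-39 + x))
o = 1034340/23 (o = (23209 - 1*(-22876)) + 218*(-127 - 108)/(-39 + 85) = (23209 + 22876) + 218*(-235)/46 = 46085 + 218*(1/46)*(-235) = 46085 - 25615/23 = 1034340/23 ≈ 44971.)
d = 1436960201/1208902572 (d = ⅓ - (-31885/44098 - 40288/9138)/6 = ⅓ - (-31885*1/44098 - 40288*1/9138)/6 = ⅓ - (-31885/44098 - 20144/4569)/6 = ⅓ - ⅙*(-1033992677/201483762) = ⅓ + 1033992677/1208902572 = 1436960201/1208902572 ≈ 1.1886)
d/o = 1436960201/(1208902572*(1034340/23)) = (1436960201/1208902572)*(23/1034340) = 33050084623/1250416286322480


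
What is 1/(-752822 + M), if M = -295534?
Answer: -1/1048356 ≈ -9.5387e-7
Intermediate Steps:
1/(-752822 + M) = 1/(-752822 - 295534) = 1/(-1048356) = -1/1048356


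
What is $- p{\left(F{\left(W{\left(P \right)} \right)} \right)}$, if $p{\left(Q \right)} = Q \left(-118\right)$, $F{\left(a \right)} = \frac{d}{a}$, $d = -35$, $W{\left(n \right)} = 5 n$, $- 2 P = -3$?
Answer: $- \frac{1652}{3} \approx -550.67$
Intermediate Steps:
$P = \frac{3}{2}$ ($P = \left(- \frac{1}{2}\right) \left(-3\right) = \frac{3}{2} \approx 1.5$)
$F{\left(a \right)} = - \frac{35}{a}$
$p{\left(Q \right)} = - 118 Q$
$- p{\left(F{\left(W{\left(P \right)} \right)} \right)} = - \left(-118\right) \left(- \frac{35}{5 \cdot \frac{3}{2}}\right) = - \left(-118\right) \left(- \frac{35}{\frac{15}{2}}\right) = - \left(-118\right) \left(\left(-35\right) \frac{2}{15}\right) = - \frac{\left(-118\right) \left(-14\right)}{3} = \left(-1\right) \frac{1652}{3} = - \frac{1652}{3}$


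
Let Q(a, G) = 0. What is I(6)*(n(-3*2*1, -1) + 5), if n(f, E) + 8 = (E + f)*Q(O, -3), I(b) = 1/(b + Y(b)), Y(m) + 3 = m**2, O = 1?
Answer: -1/13 ≈ -0.076923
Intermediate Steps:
Y(m) = -3 + m**2
I(b) = 1/(-3 + b + b**2) (I(b) = 1/(b + (-3 + b**2)) = 1/(-3 + b + b**2))
n(f, E) = -8 (n(f, E) = -8 + (E + f)*0 = -8 + 0 = -8)
I(6)*(n(-3*2*1, -1) + 5) = (-8 + 5)/(-3 + 6 + 6**2) = -3/(-3 + 6 + 36) = -3/39 = (1/39)*(-3) = -1/13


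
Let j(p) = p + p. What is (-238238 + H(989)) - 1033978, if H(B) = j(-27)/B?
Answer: -1258221678/989 ≈ -1.2722e+6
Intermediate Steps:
j(p) = 2*p
H(B) = -54/B (H(B) = (2*(-27))/B = -54/B)
(-238238 + H(989)) - 1033978 = (-238238 - 54/989) - 1033978 = -235617436/989 - 1033978 = -1258221678/989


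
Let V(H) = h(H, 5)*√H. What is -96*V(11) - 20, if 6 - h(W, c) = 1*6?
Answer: -20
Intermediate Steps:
h(W, c) = 0 (h(W, c) = 6 - 6 = 0)
V(H) = 0 (V(H) = 0*√H = 0)
-96*V(11) - 20 = -96*0 - 20 = 0 - 20 = -20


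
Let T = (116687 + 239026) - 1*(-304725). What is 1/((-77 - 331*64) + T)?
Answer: 1/639177 ≈ 1.5645e-6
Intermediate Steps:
T = 660438 (T = 355713 + 304725 = 660438)
1/((-77 - 331*64) + T) = 1/((-77 - 331*64) + 660438) = 1/((-77 - 21184) + 660438) = 1/(-21261 + 660438) = 1/639177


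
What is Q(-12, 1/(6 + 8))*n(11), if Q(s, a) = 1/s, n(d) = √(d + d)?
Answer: -√22/12 ≈ -0.39087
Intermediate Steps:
n(d) = √2*√d (n(d) = √(2*d) = √2*√d)
Q(-12, 1/(6 + 8))*n(11) = (√2*√11)/(-12) = -√22/12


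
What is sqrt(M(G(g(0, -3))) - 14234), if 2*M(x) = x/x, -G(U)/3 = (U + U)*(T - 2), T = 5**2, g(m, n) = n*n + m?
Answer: 3*I*sqrt(6326)/2 ≈ 119.3*I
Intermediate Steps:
g(m, n) = m + n**2 (g(m, n) = n**2 + m = m + n**2)
T = 25
G(U) = -138*U (G(U) = -3*(U + U)*(25 - 2) = -3*2*U*23 = -138*U)
M(x) = 1/2 (M(x) = (x/x)/2 = (1/2)*1 = 1/2)
sqrt(M(G(g(0, -3))) - 14234) = sqrt(1/2 - 14234) = sqrt(-28467/2) = 3*I*sqrt(6326)/2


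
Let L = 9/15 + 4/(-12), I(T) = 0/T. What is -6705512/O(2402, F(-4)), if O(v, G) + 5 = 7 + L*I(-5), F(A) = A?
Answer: -3352756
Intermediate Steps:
I(T) = 0
L = 4/15 (L = 9*(1/15) + 4*(-1/12) = ⅗ - ⅓ = 4/15 ≈ 0.26667)
O(v, G) = 2 (O(v, G) = -5 + (7 + (4/15)*0) = -5 + (7 + 0) = -5 + 7 = 2)
-6705512/O(2402, F(-4)) = -6705512/2 = -6705512*½ = -3352756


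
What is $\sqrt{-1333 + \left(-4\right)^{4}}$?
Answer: $i \sqrt{1077} \approx 32.818 i$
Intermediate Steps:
$\sqrt{-1333 + \left(-4\right)^{4}} = \sqrt{-1333 + 256} = \sqrt{-1077} = i \sqrt{1077}$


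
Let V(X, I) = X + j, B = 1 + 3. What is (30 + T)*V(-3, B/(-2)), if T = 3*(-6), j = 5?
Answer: 24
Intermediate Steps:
B = 4
V(X, I) = 5 + X (V(X, I) = X + 5 = 5 + X)
T = -18
(30 + T)*V(-3, B/(-2)) = (30 - 18)*(5 - 3) = 12*2 = 24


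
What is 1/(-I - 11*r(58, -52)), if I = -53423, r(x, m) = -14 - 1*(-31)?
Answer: 1/53236 ≈ 1.8784e-5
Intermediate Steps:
r(x, m) = 17 (r(x, m) = -14 + 31 = 17)
1/(-I - 11*r(58, -52)) = 1/(-1*(-53423) - 11*17) = 1/(53423 - 187) = 1/53236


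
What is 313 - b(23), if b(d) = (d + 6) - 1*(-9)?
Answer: 275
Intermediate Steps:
b(d) = 15 + d (b(d) = (6 + d) + 9 = 15 + d)
313 - b(23) = 313 - (15 + 23) = 313 - 1*38 = 313 - 38 = 275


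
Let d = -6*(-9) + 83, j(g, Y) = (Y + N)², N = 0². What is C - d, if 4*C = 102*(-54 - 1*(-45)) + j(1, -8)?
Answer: -701/2 ≈ -350.50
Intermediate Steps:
N = 0
j(g, Y) = Y² (j(g, Y) = (Y + 0)² = Y²)
C = -427/2 (C = (102*(-54 - 1*(-45)) + (-8)²)/4 = (102*(-54 + 45) + 64)/4 = (102*(-9) + 64)/4 = (-918 + 64)/4 = (¼)*(-854) = -427/2 ≈ -213.50)
d = 137 (d = 54 + 83 = 137)
C - d = -427/2 - 1*137 = -427/2 - 137 = -701/2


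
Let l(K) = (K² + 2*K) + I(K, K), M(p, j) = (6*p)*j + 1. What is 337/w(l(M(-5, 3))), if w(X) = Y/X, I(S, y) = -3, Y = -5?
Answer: -521676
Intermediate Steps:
M(p, j) = 1 + 6*j*p (M(p, j) = 6*j*p + 1 = 1 + 6*j*p)
l(K) = -3 + K² + 2*K (l(K) = (K² + 2*K) - 3 = -3 + K² + 2*K)
w(X) = -5/X
337/w(l(M(-5, 3))) = 337/((-5/(-3 + (1 + 6*3*(-5))² + 2*(1 + 6*3*(-5))))) = 337/((-5/(-3 + (1 - 90)² + 2*(1 - 90)))) = 337/((-5/(-3 + (-89)² + 2*(-89)))) = 337/((-5/(-3 + 7921 - 178))) = 337/((-5/7740)) = 337/((-5*1/7740)) = 337/(-1/1548) = 337*(-1548) = -521676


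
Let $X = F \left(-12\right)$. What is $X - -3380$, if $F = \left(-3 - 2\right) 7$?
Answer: $3800$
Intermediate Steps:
$F = -35$ ($F = \left(-3 - 2\right) 7 = \left(-5\right) 7 = -35$)
$X = 420$ ($X = \left(-35\right) \left(-12\right) = 420$)
$X - -3380 = 420 - -3380 = 420 + 3380 = 3800$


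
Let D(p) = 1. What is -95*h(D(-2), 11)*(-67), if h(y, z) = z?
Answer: 70015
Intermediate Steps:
-95*h(D(-2), 11)*(-67) = -95*11*(-67) = -1045*(-67) = 70015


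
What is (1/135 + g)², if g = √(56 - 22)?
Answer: 619651/18225 + 2*√34/135 ≈ 34.086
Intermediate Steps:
g = √34 ≈ 5.8309
(1/135 + g)² = (1/135 + √34)²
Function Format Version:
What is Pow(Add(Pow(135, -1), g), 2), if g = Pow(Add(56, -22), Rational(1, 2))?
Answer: Add(Rational(619651, 18225), Mul(Rational(2, 135), Pow(34, Rational(1, 2)))) ≈ 34.086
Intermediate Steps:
g = Pow(34, Rational(1, 2)) ≈ 5.8309
Pow(Add(Pow(135, -1), g), 2) = Pow(Add(Pow(135, -1), Pow(34, Rational(1, 2))), 2) = Pow(Add(Rational(1, 135), Pow(34, Rational(1, 2))), 2)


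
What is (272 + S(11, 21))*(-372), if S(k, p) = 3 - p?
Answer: -94488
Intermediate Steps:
(272 + S(11, 21))*(-372) = (272 + (3 - 1*21))*(-372) = (272 + (3 - 21))*(-372) = (272 - 18)*(-372) = 254*(-372) = -94488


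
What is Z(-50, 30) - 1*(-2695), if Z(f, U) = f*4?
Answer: 2495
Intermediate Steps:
Z(f, U) = 4*f
Z(-50, 30) - 1*(-2695) = 4*(-50) - 1*(-2695) = -200 + 2695 = 2495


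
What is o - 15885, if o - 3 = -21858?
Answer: -37740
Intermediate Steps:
o = -21855 (o = 3 - 21858 = -21855)
o - 15885 = -21855 - 15885 = -37740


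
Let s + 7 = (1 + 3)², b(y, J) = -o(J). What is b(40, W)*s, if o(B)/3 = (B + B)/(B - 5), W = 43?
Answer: -1161/19 ≈ -61.105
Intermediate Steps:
o(B) = 6*B/(-5 + B) (o(B) = 3*((B + B)/(B - 5)) = 3*((2*B)/(-5 + B)) = 3*(2*B/(-5 + B)) = 6*B/(-5 + B))
b(y, J) = -6*J/(-5 + J)
s = 9 (s = -7 + (1 + 3)² = -7 + 4² = -7 + 16 = 9)
b(40, W)*s = -6*43/(-5 + 43)*9 = -6*43/38*9 = -6*43*1/38*9 = -129/19*9 = -1161/19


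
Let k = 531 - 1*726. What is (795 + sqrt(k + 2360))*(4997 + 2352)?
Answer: 5842455 + 7349*sqrt(2165) ≈ 6.1844e+6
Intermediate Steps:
k = -195 (k = 531 - 726 = -195)
(795 + sqrt(k + 2360))*(4997 + 2352) = (795 + sqrt(-195 + 2360))*(4997 + 2352) = (795 + sqrt(2165))*7349 = 5842455 + 7349*sqrt(2165)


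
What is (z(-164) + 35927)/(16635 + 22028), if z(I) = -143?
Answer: 35784/38663 ≈ 0.92554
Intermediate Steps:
(z(-164) + 35927)/(16635 + 22028) = (-143 + 35927)/(16635 + 22028) = 35784/38663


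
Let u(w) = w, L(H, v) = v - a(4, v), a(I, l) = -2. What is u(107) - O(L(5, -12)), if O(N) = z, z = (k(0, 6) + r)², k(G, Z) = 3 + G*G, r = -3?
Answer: 107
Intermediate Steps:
L(H, v) = 2 + v (L(H, v) = v - 1*(-2) = v + 2 = 2 + v)
k(G, Z) = 3 + G²
z = 0 (z = ((3 + 0²) - 3)² = ((3 + 0) - 3)² = (3 - 3)² = 0² = 0)
O(N) = 0
u(107) - O(L(5, -12)) = 107 - 1*0 = 107 + 0 = 107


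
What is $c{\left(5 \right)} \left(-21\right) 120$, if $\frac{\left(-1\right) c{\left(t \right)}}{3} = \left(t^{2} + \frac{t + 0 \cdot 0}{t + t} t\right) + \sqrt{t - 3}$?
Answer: $207900 + 7560 \sqrt{2} \approx 2.1859 \cdot 10^{5}$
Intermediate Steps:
$c{\left(t \right)} = - 3 t^{2} - 3 \sqrt{-3 + t} - \frac{3 t}{2}$ ($c{\left(t \right)} = - 3 \left(\left(t^{2} + \frac{t + 0 \cdot 0}{t + t} t\right) + \sqrt{t - 3}\right) = - 3 \left(\left(t^{2} + \frac{t + 0}{2 t} t\right) + \sqrt{-3 + t}\right) = - 3 \left(\left(t^{2} + t \frac{1}{2 t} t\right) + \sqrt{-3 + t}\right) = - 3 \left(\left(t^{2} + \frac{t}{2}\right) + \sqrt{-3 + t}\right) = - 3 \left(t^{2} + \sqrt{-3 + t} + \frac{t}{2}\right) = - 3 t^{2} - 3 \sqrt{-3 + t} - \frac{3 t}{2}$)
$c{\left(5 \right)} \left(-21\right) 120 = \left(- 3 \cdot 5^{2} - 3 \sqrt{-3 + 5} - \frac{15}{2}\right) \left(-21\right) 120 = \left(\left(-3\right) 25 - 3 \sqrt{2} - \frac{15}{2}\right) \left(-21\right) 120 = \left(-75 - 3 \sqrt{2} - \frac{15}{2}\right) \left(-21\right) 120 = \left(- \frac{165}{2} - 3 \sqrt{2}\right) \left(-21\right) 120 = \left(\frac{3465}{2} + 63 \sqrt{2}\right) 120 = 207900 + 7560 \sqrt{2}$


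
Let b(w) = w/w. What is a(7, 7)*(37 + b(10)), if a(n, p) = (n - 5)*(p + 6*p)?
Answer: 3724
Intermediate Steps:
a(n, p) = 7*p*(-5 + n) (a(n, p) = (-5 + n)*(7*p) = 7*p*(-5 + n))
b(w) = 1
a(7, 7)*(37 + b(10)) = (7*7*(-5 + 7))*(37 + 1) = (7*7*2)*38 = 98*38 = 3724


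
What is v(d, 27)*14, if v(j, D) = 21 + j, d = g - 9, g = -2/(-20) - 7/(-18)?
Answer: 7868/45 ≈ 174.84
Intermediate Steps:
g = 22/45 (g = -2*(-1/20) - 7*(-1/18) = ⅒ + 7/18 = 22/45 ≈ 0.48889)
d = -383/45 (d = 22/45 - 9 = -383/45 ≈ -8.5111)
v(d, 27)*14 = (21 - 383/45)*14 = (562/45)*14 = 7868/45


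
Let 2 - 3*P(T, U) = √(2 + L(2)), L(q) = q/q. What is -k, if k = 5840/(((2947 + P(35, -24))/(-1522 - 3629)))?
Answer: 399020566680/39099323 + 45122760*√3/39099323 ≈ 10207.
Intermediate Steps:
L(q) = 1
P(T, U) = ⅔ - √3/3 (P(T, U) = ⅔ - √(2 + 1)/3 = ⅔ - √3/3)
k = 5840/(-8843/15453 + √3/15453) (k = 5840/(((2947 + (⅔ - √3/3))/(-1522 - 3629))) = 5840/(((8843/3 - √3/3)/(-5151))) = 5840/(((8843/3 - √3/3)*(-1/5151))) = 5840/(-8843/15453 + √3/15453) ≈ -10207.)
-k = -(-399020566680/39099323 - 45122760*√3/39099323) = 399020566680/39099323 + 45122760*√3/39099323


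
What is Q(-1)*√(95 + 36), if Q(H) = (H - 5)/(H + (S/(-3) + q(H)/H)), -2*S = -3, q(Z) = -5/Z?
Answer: 12*√131/13 ≈ 10.565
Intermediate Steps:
S = 3/2 (S = -½*(-3) = 3/2 ≈ 1.5000)
Q(H) = (-5 + H)/(-½ + H - 5/H²) (Q(H) = (H - 5)/(H + ((3/2)/(-3) + (-5/H)/H)) = (-5 + H)/(H + ((3/2)*(-⅓) - 5/H²)) = (-5 + H)/(H + (-½ - 5/H²)) = (-5 + H)/(-½ + H - 5/H²))
Q(-1)*√(95 + 36) = (2*(-1)²*(-5 - 1)/(-10 + (-1)²*(-1 + 2*(-1))))*√(95 + 36) = (2*1*(-6)/(-10 + 1*(-1 - 2)))*√131 = (2*1*(-6)/(-10 + 1*(-3)))*√131 = (2*1*(-6)/(-10 - 3))*√131 = (2*1*(-6)/(-13))*√131 = (2*1*(-1/13)*(-6))*√131 = 12*√131/13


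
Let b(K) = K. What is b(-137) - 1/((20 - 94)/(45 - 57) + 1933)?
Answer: -1594001/11635 ≈ -137.00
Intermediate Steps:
b(-137) - 1/((20 - 94)/(45 - 57) + 1933) = -137 - 1/((20 - 94)/(45 - 57) + 1933) = -137 - 1/(-74/(-12) + 1933) = -137 - 1/(-74*(-1/12) + 1933) = -137 - 1/(37/6 + 1933) = -137 - 1/11635/6 = -137 - 1*6/11635 = -137 - 6/11635 = -1594001/11635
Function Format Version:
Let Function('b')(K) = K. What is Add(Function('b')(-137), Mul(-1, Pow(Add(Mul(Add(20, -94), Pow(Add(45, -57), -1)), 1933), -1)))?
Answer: Rational(-1594001, 11635) ≈ -137.00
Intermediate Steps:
Add(Function('b')(-137), Mul(-1, Pow(Add(Mul(Add(20, -94), Pow(Add(45, -57), -1)), 1933), -1))) = Add(-137, Mul(-1, Pow(Add(Mul(Add(20, -94), Pow(Add(45, -57), -1)), 1933), -1))) = Add(-137, Mul(-1, Pow(Add(Mul(-74, Pow(-12, -1)), 1933), -1))) = Add(-137, Mul(-1, Pow(Add(Mul(-74, Rational(-1, 12)), 1933), -1))) = Add(-137, Mul(-1, Pow(Add(Rational(37, 6), 1933), -1))) = Add(-137, Mul(-1, Pow(Rational(11635, 6), -1))) = Add(-137, Mul(-1, Rational(6, 11635))) = Add(-137, Rational(-6, 11635)) = Rational(-1594001, 11635)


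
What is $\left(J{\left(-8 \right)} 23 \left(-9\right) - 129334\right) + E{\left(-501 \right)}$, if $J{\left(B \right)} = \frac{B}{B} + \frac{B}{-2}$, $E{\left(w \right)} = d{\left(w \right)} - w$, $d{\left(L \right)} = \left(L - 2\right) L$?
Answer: $122135$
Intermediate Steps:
$d{\left(L \right)} = L \left(-2 + L\right)$ ($d{\left(L \right)} = \left(-2 + L\right) L = L \left(-2 + L\right)$)
$E{\left(w \right)} = - w + w \left(-2 + w\right)$ ($E{\left(w \right)} = w \left(-2 + w\right) - w = - w + w \left(-2 + w\right)$)
$J{\left(B \right)} = 1 - \frac{B}{2}$ ($J{\left(B \right)} = 1 + B \left(- \frac{1}{2}\right) = 1 - \frac{B}{2}$)
$\left(J{\left(-8 \right)} 23 \left(-9\right) - 129334\right) + E{\left(-501 \right)} = \left(\left(1 - -4\right) 23 \left(-9\right) - 129334\right) - 501 \left(-3 - 501\right) = \left(\left(1 + 4\right) 23 \left(-9\right) - 129334\right) - -252504 = \left(5 \cdot 23 \left(-9\right) - 129334\right) + 252504 = \left(115 \left(-9\right) - 129334\right) + 252504 = \left(-1035 - 129334\right) + 252504 = -130369 + 252504 = 122135$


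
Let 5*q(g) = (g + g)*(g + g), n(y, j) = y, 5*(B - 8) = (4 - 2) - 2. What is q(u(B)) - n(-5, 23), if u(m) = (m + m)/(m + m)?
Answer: 29/5 ≈ 5.8000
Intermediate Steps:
B = 8 (B = 8 + ((4 - 2) - 2)/5 = 8 + (2 - 2)/5 = 8 + (1/5)*0 = 8 + 0 = 8)
u(m) = 1 (u(m) = (2*m)/((2*m)) = (2*m)*(1/(2*m)) = 1)
q(g) = 4*g**2/5 (q(g) = ((g + g)*(g + g))/5 = ((2*g)*(2*g))/5 = (4*g**2)/5 = 4*g**2/5)
q(u(B)) - n(-5, 23) = (4/5)*1**2 - 1*(-5) = (4/5)*1 + 5 = 4/5 + 5 = 29/5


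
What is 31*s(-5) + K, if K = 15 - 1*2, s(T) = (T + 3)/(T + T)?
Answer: 96/5 ≈ 19.200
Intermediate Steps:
s(T) = (3 + T)/(2*T) (s(T) = (3 + T)/((2*T)) = (3 + T)*(1/(2*T)) = (3 + T)/(2*T))
K = 13 (K = 15 - 2 = 13)
31*s(-5) + K = 31*((½)*(3 - 5)/(-5)) + 13 = 31*((½)*(-⅕)*(-2)) + 13 = 31*(⅕) + 13 = 31/5 + 13 = 96/5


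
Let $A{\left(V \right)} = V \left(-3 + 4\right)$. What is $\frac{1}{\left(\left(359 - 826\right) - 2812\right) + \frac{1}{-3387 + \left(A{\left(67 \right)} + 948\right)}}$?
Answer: $- \frac{2372}{7777789} \approx -0.00030497$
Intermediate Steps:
$A{\left(V \right)} = V$ ($A{\left(V \right)} = V 1 = V$)
$\frac{1}{\left(\left(359 - 826\right) - 2812\right) + \frac{1}{-3387 + \left(A{\left(67 \right)} + 948\right)}} = \frac{1}{\left(\left(359 - 826\right) - 2812\right) + \frac{1}{-3387 + \left(67 + 948\right)}} = \frac{1}{\left(-467 - 2812\right) + \frac{1}{-3387 + 1015}} = \frac{1}{-3279 + \frac{1}{-2372}} = \frac{1}{-3279 - \frac{1}{2372}} = \frac{1}{- \frac{7777789}{2372}} = - \frac{2372}{7777789}$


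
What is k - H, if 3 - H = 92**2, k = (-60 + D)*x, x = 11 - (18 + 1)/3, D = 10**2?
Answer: 25943/3 ≈ 8647.7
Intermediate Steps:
D = 100
x = 14/3 (x = 11 - 19/3 = 14/3 ≈ 4.6667)
k = 560/3 (k = (-60 + 100)*(14/3) = 40*(14/3) = 560/3 ≈ 186.67)
H = -8461 (H = 3 - 1*92**2 = 3 - 1*8464 = 3 - 8464 = -8461)
k - H = 560/3 - 1*(-8461) = 560/3 + 8461 = 25943/3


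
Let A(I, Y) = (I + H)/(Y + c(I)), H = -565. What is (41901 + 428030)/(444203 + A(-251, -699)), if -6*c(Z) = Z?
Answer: 1852937933/1751497325 ≈ 1.0579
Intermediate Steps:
c(Z) = -Z/6
A(I, Y) = (-565 + I)/(Y - I/6) (A(I, Y) = (I - 565)/(Y - I/6) = (-565 + I)/(Y - I/6))
(41901 + 428030)/(444203 + A(-251, -699)) = (41901 + 428030)/(444203 + 6*(565 - 1*(-251))/(-251 - 6*(-699))) = 469931/(444203 + 6*(565 + 251)/(-251 + 4194)) = 469931/(444203 + 6*816/3943) = 469931/(444203 + 6*(1/3943)*816) = 469931/(444203 + 4896/3943) = 469931/(1751497325/3943) = 469931*(3943/1751497325) = 1852937933/1751497325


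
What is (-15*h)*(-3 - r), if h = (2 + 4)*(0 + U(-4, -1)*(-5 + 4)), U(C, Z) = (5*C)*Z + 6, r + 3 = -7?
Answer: 16380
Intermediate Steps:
r = -10 (r = -3 - 7 = -10)
U(C, Z) = 6 + 5*C*Z (U(C, Z) = 5*C*Z + 6 = 6 + 5*C*Z)
h = -156 (h = (2 + 4)*(0 + (6 + 5*(-4)*(-1))*(-5 + 4)) = 6*(0 + (6 + 20)*(-1)) = 6*(0 + 26*(-1)) = 6*(0 - 26) = 6*(-26) = -156)
(-15*h)*(-3 - r) = (-15*(-156))*(-3 - 1*(-10)) = 2340*(-3 + 10) = 2340*7 = 16380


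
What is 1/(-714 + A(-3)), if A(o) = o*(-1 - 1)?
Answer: -1/708 ≈ -0.0014124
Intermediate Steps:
A(o) = -2*o (A(o) = o*(-2) = -2*o)
1/(-714 + A(-3)) = 1/(-714 - 2*(-3)) = 1/(-714 + 6) = 1/(-708) = -1/708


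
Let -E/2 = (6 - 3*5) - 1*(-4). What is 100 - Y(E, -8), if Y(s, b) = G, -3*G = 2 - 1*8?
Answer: 98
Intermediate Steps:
G = 2 (G = -(2 - 1*8)/3 = -(2 - 8)/3 = -⅓*(-6) = 2)
E = 10 (E = -2*((6 - 3*5) - 1*(-4)) = -2*((6 - 15) + 4) = -2*(-9 + 4) = -2*(-5) = 10)
Y(s, b) = 2
100 - Y(E, -8) = 100 - 1*2 = 100 - 2 = 98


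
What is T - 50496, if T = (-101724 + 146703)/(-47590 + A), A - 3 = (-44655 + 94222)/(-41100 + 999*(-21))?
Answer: -149178223909581/2954202940 ≈ -50497.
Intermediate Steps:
A = 136670/62079 (A = 3 + (-44655 + 94222)/(-41100 + 999*(-21)) = 3 + 49567/(-41100 - 20979) = 3 + 49567/(-62079) = 3 + 49567*(-1/62079) = 3 - 49567/62079 = 136670/62079 ≈ 2.2015)
T = -2792251341/2954202940 (T = (-101724 + 146703)/(-47590 + 136670/62079) = 44979/(-2954202940/62079) = 44979*(-62079/2954202940) = -2792251341/2954202940 ≈ -0.94518)
T - 50496 = -2792251341/2954202940 - 50496 = -149178223909581/2954202940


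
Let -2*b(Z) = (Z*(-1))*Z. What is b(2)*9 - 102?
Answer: -84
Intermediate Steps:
b(Z) = Z²/2 (b(Z) = -Z*(-1)*Z/2 = -(-Z)*Z/2 = -(-1)*Z²/2 = Z²/2)
b(2)*9 - 102 = ((½)*2²)*9 - 102 = ((½)*4)*9 - 102 = 2*9 - 102 = 18 - 102 = -84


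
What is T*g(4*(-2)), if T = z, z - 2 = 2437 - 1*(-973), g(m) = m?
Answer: -27296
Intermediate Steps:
z = 3412 (z = 2 + (2437 - 1*(-973)) = 2 + (2437 + 973) = 2 + 3410 = 3412)
T = 3412
T*g(4*(-2)) = 3412*(4*(-2)) = 3412*(-8) = -27296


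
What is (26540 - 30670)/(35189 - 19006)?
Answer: -4130/16183 ≈ -0.25521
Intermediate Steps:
(26540 - 30670)/(35189 - 19006) = -4130/16183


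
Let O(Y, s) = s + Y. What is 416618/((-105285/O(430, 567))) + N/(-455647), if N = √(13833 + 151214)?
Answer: -415368146/105285 - √165047/455647 ≈ -3945.2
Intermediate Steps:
O(Y, s) = Y + s
N = √165047 ≈ 406.26
416618/((-105285/O(430, 567))) + N/(-455647) = 416618/((-105285/(430 + 567))) + √165047/(-455647) = 416618/((-105285/997)) + √165047*(-1/455647) = 416618/((-105285*1/997)) - √165047/455647 = 416618/(-105285/997) - √165047/455647 = 416618*(-997/105285) - √165047/455647 = -415368146/105285 - √165047/455647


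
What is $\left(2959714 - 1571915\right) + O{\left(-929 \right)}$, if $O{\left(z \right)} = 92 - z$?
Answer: $1388820$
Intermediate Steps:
$\left(2959714 - 1571915\right) + O{\left(-929 \right)} = \left(2959714 - 1571915\right) + \left(92 - -929\right) = 1387799 + \left(92 + 929\right) = 1387799 + 1021 = 1388820$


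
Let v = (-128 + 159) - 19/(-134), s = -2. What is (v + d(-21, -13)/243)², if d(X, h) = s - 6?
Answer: 1026102143089/1060283844 ≈ 967.76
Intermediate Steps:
d(X, h) = -8 (d(X, h) = -2 - 6 = -8)
v = 4173/134 (v = 31 - 19*(-1/134) = 31 + 19/134 = 4173/134 ≈ 31.142)
(v + d(-21, -13)/243)² = (4173/134 - 8/243)² = (1012967/32562)² = 1026102143089/1060283844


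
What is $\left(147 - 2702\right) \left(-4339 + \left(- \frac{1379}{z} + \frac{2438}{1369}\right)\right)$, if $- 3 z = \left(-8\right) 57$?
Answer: $\frac{2310770378385}{208088} \approx 1.1105 \cdot 10^{7}$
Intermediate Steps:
$z = 152$ ($z = - \frac{\left(-8\right) 57}{3} = \left(- \frac{1}{3}\right) \left(-456\right) = 152$)
$\left(147 - 2702\right) \left(-4339 + \left(- \frac{1379}{z} + \frac{2438}{1369}\right)\right) = \left(147 - 2702\right) \left(-4339 + \left(- \frac{1379}{152} + \frac{2438}{1369}\right)\right) = - 2555 \left(-4339 + \left(\left(-1379\right) \frac{1}{152} + 2438 \cdot \frac{1}{1369}\right)\right) = - 2555 \left(-4339 + \left(- \frac{1379}{152} + \frac{2438}{1369}\right)\right) = - 2555 \left(-4339 - \frac{1517275}{208088}\right) = \left(-2555\right) \left(- \frac{904411107}{208088}\right) = \frac{2310770378385}{208088}$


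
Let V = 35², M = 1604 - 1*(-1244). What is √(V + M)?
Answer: √4073 ≈ 63.820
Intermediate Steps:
M = 2848 (M = 1604 + 1244 = 2848)
V = 1225
√(V + M) = √(1225 + 2848) = √4073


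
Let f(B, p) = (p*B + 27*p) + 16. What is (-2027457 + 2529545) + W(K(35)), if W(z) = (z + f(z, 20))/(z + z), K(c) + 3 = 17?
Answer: 7029657/14 ≈ 5.0212e+5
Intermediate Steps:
K(c) = 14 (K(c) = -3 + 17 = 14)
f(B, p) = 16 + 27*p + B*p (f(B, p) = (B*p + 27*p) + 16 = (27*p + B*p) + 16 = 16 + 27*p + B*p)
W(z) = (556 + 21*z)/(2*z) (W(z) = (z + (16 + 27*20 + z*20))/(z + z) = (z + (16 + 540 + 20*z))/((2*z)) = (z + (556 + 20*z))*(1/(2*z)) = (556 + 21*z)*(1/(2*z)) = (556 + 21*z)/(2*z))
(-2027457 + 2529545) + W(K(35)) = (-2027457 + 2529545) + (21/2 + 278/14) = 502088 + (21/2 + 278*(1/14)) = 502088 + (21/2 + 139/7) = 502088 + 425/14 = 7029657/14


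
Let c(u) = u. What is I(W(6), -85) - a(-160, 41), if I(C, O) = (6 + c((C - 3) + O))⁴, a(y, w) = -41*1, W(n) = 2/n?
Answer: 3603003946/81 ≈ 4.4482e+7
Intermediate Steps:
a(y, w) = -41
I(C, O) = (3 + C + O)⁴ (I(C, O) = (6 + ((C - 3) + O))⁴ = (6 + ((-3 + C) + O))⁴ = (6 + (-3 + C + O))⁴ = (3 + C + O)⁴)
I(W(6), -85) - a(-160, 41) = (3 + 2/6 - 85)⁴ - 1*(-41) = (3 + 2*(⅙) - 85)⁴ + 41 = (3 + ⅓ - 85)⁴ + 41 = (-245/3)⁴ + 41 = 3603000625/81 + 41 = 3603003946/81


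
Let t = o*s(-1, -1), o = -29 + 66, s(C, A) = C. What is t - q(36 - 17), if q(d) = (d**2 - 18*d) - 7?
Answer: -49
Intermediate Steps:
q(d) = -7 + d**2 - 18*d
o = 37
t = -37 (t = 37*(-1) = -37)
t - q(36 - 17) = -37 - (-7 + (36 - 17)**2 - 18*(36 - 17)) = -37 - (-7 + 19**2 - 18*19) = -37 - (-7 + 361 - 342) = -37 - 1*12 = -37 - 12 = -49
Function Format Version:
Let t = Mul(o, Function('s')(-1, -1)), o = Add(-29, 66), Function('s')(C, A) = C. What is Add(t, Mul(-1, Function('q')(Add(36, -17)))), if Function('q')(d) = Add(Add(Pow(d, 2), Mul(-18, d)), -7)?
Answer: -49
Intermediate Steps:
Function('q')(d) = Add(-7, Pow(d, 2), Mul(-18, d))
o = 37
t = -37 (t = Mul(37, -1) = -37)
Add(t, Mul(-1, Function('q')(Add(36, -17)))) = Add(-37, Mul(-1, Add(-7, Pow(Add(36, -17), 2), Mul(-18, Add(36, -17))))) = Add(-37, Mul(-1, Add(-7, Pow(19, 2), Mul(-18, 19)))) = Add(-37, Mul(-1, Add(-7, 361, -342))) = Add(-37, Mul(-1, 12)) = Add(-37, -12) = -49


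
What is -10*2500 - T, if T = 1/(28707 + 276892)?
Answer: -7639975001/305599 ≈ -25000.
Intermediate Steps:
T = 1/305599 ≈ 3.2723e-6
-10*2500 - T = -10*2500 - 1*1/305599 = -25000 - 1/305599 = -7639975001/305599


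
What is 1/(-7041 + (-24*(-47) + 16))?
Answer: -1/5897 ≈ -0.00016958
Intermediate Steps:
1/(-7041 + (-24*(-47) + 16)) = 1/(-7041 + (1128 + 16)) = 1/(-7041 + 1144) = 1/(-5897) = -1/5897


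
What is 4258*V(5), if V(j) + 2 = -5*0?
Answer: -8516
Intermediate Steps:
V(j) = -2 (V(j) = -2 - 5*0 = -2 + 0 = -2)
4258*V(5) = 4258*(-2) = -8516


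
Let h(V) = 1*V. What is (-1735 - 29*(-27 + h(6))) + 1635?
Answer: 509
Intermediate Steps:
h(V) = V
(-1735 - 29*(-27 + h(6))) + 1635 = (-1735 - 29*(-27 + 6)) + 1635 = (-1735 - 29*(-21)) + 1635 = (-1735 + 609) + 1635 = -1126 + 1635 = 509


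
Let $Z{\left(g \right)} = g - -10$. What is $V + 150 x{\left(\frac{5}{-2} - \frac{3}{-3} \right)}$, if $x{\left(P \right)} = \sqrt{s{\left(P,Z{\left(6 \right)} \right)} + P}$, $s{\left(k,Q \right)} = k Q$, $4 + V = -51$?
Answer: $-55 + 75 i \sqrt{102} \approx -55.0 + 757.46 i$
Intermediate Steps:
$V = -55$ ($V = -4 - 51 = -55$)
$Z{\left(g \right)} = 10 + g$ ($Z{\left(g \right)} = g + 10 = 10 + g$)
$s{\left(k,Q \right)} = Q k$
$x{\left(P \right)} = \sqrt{17} \sqrt{P}$ ($x{\left(P \right)} = \sqrt{\left(10 + 6\right) P + P} = \sqrt{16 P + P} = \sqrt{17 P} = \sqrt{17} \sqrt{P}$)
$V + 150 x{\left(\frac{5}{-2} - \frac{3}{-3} \right)} = -55 + 150 \sqrt{17} \sqrt{\frac{5}{-2} - \frac{3}{-3}} = -55 + 150 \sqrt{17} \sqrt{5 \left(- \frac{1}{2}\right) - -1} = -55 + 150 \sqrt{17} \sqrt{- \frac{5}{2} + 1} = -55 + 150 \sqrt{17} \sqrt{- \frac{3}{2}} = -55 + 150 \sqrt{17} \frac{i \sqrt{6}}{2} = -55 + 150 \frac{i \sqrt{102}}{2} = -55 + 75 i \sqrt{102}$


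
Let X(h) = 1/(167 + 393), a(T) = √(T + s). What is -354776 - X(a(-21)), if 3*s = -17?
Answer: -198674561/560 ≈ -3.5478e+5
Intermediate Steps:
s = -17/3 (s = (⅓)*(-17) = -17/3 ≈ -5.6667)
a(T) = √(-17/3 + T) (a(T) = √(T - 17/3) = √(-17/3 + T))
X(h) = 1/560
-354776 - X(a(-21)) = -354776 - 1*1/560 = -354776 - 1/560 = -198674561/560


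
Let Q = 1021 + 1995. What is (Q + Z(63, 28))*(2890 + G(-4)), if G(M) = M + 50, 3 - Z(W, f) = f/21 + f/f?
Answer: 26570800/3 ≈ 8.8569e+6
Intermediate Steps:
Z(W, f) = 2 - f/21 (Z(W, f) = 3 - (f/21 + f/f) = 3 - (f*(1/21) + 1) = 3 - (f/21 + 1) = 3 - (1 + f/21) = 3 + (-1 - f/21) = 2 - f/21)
G(M) = 50 + M
Q = 3016
(Q + Z(63, 28))*(2890 + G(-4)) = (3016 + (2 - 1/21*28))*(2890 + (50 - 4)) = (3016 + (2 - 4/3))*(2890 + 46) = (3016 + ⅔)*2936 = (9050/3)*2936 = 26570800/3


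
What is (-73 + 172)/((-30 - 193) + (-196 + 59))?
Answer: -11/40 ≈ -0.27500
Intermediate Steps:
(-73 + 172)/((-30 - 193) + (-196 + 59)) = 99/(-223 - 137) = 99/(-360) = 99*(-1/360) = -11/40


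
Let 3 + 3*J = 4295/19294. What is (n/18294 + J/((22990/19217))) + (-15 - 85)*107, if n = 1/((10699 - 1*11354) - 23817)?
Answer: -2541840486909501469/237538006139280 ≈ -10701.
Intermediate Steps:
J = -53587/57882 (J = -1 + (4295/19294)/3 = -1 + (4295*(1/19294))/3 = -1 + (⅓)*(4295/19294) = -1 + 4295/57882 = -53587/57882 ≈ -0.92580)
n = -1/24472 (n = 1/((10699 - 11354) - 23817) = 1/(-655 - 23817) = 1/(-24472) = -1/24472 ≈ -4.0863e-5)
(n/18294 + J/((22990/19217))) + (-15 - 85)*107 = (-1/24472/18294 - 53587/(57882*(22990/19217))) + (-15 - 85)*107 = (-1/24472*1/18294 - 53587/(57882*(22990*(1/19217)))) - 100*107 = (-1/447690768 - 53587/(57882*2090/1747)) - 10700 = (-1/447690768 - 53587/57882*1747/2090) - 10700 = (-1/447690768 - 93616489/120973380) - 10700 = -183821219205469/237538006139280 - 10700 = -2541840486909501469/237538006139280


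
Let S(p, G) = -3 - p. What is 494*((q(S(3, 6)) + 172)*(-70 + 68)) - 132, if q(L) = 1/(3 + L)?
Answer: -509216/3 ≈ -1.6974e+5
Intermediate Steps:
494*((q(S(3, 6)) + 172)*(-70 + 68)) - 132 = 494*((1/(3 + (-3 - 1*3)) + 172)*(-70 + 68)) - 132 = 494*((1/(3 + (-3 - 3)) + 172)*(-2)) - 132 = 494*((1/(3 - 6) + 172)*(-2)) - 132 = 494*((1/(-3) + 172)*(-2)) - 132 = 494*((-⅓ + 172)*(-2)) - 132 = 494*((515/3)*(-2)) - 132 = 494*(-1030/3) - 132 = -508820/3 - 132 = -509216/3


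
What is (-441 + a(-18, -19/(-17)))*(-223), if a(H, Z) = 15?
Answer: 94998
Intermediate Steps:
(-441 + a(-18, -19/(-17)))*(-223) = (-441 + 15)*(-223) = -426*(-223) = 94998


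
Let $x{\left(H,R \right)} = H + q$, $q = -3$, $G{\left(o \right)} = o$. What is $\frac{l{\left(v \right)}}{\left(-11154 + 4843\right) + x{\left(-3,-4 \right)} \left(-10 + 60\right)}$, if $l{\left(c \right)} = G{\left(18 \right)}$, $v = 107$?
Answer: $- \frac{18}{6611} \approx -0.0027227$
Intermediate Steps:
$l{\left(c \right)} = 18$
$x{\left(H,R \right)} = -3 + H$ ($x{\left(H,R \right)} = H - 3 = -3 + H$)
$\frac{l{\left(v \right)}}{\left(-11154 + 4843\right) + x{\left(-3,-4 \right)} \left(-10 + 60\right)} = \frac{18}{\left(-11154 + 4843\right) + \left(-3 - 3\right) \left(-10 + 60\right)} = \frac{18}{-6311 - 300} = \frac{18}{-6611} = 18 \left(- \frac{1}{6611}\right) = - \frac{18}{6611}$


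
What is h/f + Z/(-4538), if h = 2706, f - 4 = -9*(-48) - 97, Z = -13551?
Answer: 5624539/512794 ≈ 10.968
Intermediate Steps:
f = 339 (f = 4 + (-9*(-48) - 97) = 4 + (432 - 97) = 4 + 335 = 339)
h/f + Z/(-4538) = 2706/339 - 13551/(-4538) = 2706*(1/339) - 13551*(-1/4538) = 902/113 + 13551/4538 = 5624539/512794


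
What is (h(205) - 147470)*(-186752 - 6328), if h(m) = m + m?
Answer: 28394344800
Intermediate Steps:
h(m) = 2*m
(h(205) - 147470)*(-186752 - 6328) = (2*205 - 147470)*(-186752 - 6328) = (410 - 147470)*(-193080) = -147060*(-193080) = 28394344800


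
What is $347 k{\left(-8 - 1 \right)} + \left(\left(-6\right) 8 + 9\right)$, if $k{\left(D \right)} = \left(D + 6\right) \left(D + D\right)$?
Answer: $18699$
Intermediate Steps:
$k{\left(D \right)} = 2 D \left(6 + D\right)$ ($k{\left(D \right)} = \left(6 + D\right) 2 D = 2 D \left(6 + D\right)$)
$347 k{\left(-8 - 1 \right)} + \left(\left(-6\right) 8 + 9\right) = 347 \cdot 2 \left(-8 - 1\right) \left(6 - 9\right) + \left(\left(-6\right) 8 + 9\right) = 347 \cdot 2 \left(-8 - 1\right) \left(6 - 9\right) + \left(-48 + 9\right) = 347 \cdot 2 \left(-9\right) \left(6 - 9\right) - 39 = 347 \cdot 2 \left(-9\right) \left(-3\right) - 39 = 347 \cdot 54 - 39 = 18738 - 39 = 18699$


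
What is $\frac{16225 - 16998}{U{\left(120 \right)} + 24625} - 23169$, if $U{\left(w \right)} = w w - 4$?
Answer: $- \frac{904078322}{39021} \approx -23169.0$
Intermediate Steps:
$U{\left(w \right)} = -4 + w^{2}$ ($U{\left(w \right)} = w^{2} - 4 = -4 + w^{2}$)
$\frac{16225 - 16998}{U{\left(120 \right)} + 24625} - 23169 = \frac{16225 - 16998}{\left(-4 + 120^{2}\right) + 24625} - 23169 = - \frac{773}{\left(-4 + 14400\right) + 24625} - 23169 = - \frac{773}{14396 + 24625} - 23169 = - \frac{773}{39021} - 23169 = - \frac{904078322}{39021}$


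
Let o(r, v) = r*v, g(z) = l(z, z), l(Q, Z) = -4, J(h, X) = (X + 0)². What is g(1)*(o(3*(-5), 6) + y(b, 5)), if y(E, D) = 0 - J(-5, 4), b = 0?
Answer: 424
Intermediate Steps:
J(h, X) = X²
g(z) = -4
y(E, D) = -16 (y(E, D) = 0 - 1*4² = 0 - 1*16 = 0 - 16 = -16)
g(1)*(o(3*(-5), 6) + y(b, 5)) = -4*((3*(-5))*6 - 16) = -4*(-15*6 - 16) = -4*(-90 - 16) = -4*(-106) = 424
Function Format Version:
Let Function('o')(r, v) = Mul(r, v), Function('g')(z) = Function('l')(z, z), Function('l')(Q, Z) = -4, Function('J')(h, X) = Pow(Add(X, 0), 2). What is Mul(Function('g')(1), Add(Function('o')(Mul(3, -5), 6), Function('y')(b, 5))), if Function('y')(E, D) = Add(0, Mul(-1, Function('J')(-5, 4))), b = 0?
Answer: 424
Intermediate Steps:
Function('J')(h, X) = Pow(X, 2)
Function('g')(z) = -4
Function('y')(E, D) = -16 (Function('y')(E, D) = Add(0, Mul(-1, Pow(4, 2))) = Add(0, Mul(-1, 16)) = Add(0, -16) = -16)
Mul(Function('g')(1), Add(Function('o')(Mul(3, -5), 6), Function('y')(b, 5))) = Mul(-4, Add(Mul(Mul(3, -5), 6), -16)) = Mul(-4, Add(Mul(-15, 6), -16)) = Mul(-4, Add(-90, -16)) = Mul(-4, -106) = 424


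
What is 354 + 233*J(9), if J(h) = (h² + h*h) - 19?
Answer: 33673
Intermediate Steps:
J(h) = -19 + 2*h² (J(h) = (h² + h²) - 19 = 2*h² - 19 = -19 + 2*h²)
354 + 233*J(9) = 354 + 233*(-19 + 2*9²) = 354 + 233*(-19 + 2*81) = 354 + 233*(-19 + 162) = 354 + 233*143 = 354 + 33319 = 33673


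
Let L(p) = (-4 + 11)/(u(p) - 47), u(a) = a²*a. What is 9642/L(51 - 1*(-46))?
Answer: 8799539892/7 ≈ 1.2571e+9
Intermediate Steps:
u(a) = a³
L(p) = 7/(-47 + p³) (L(p) = (-4 + 11)/(p³ - 47) = 7/(-47 + p³))
9642/L(51 - 1*(-46)) = 9642/((7/(-47 + (51 - 1*(-46))³))) = 9642/((7/(-47 + (51 + 46)³))) = 9642/((7/(-47 + 97³))) = 9642/((7/(-47 + 912673))) = 9642/((7/912626)) = 9642/((7*(1/912626))) = 9642/(7/912626) = 9642*(912626/7) = 8799539892/7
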